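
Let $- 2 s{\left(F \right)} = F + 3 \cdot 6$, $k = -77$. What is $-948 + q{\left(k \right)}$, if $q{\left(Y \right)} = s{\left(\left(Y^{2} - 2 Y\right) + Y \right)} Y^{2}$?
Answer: $-17859096$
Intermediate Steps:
$s{\left(F \right)} = -9 - \frac{F}{2}$ ($s{\left(F \right)} = - \frac{F + 3 \cdot 6}{2} = - \frac{F + 18}{2} = - \frac{18 + F}{2} = -9 - \frac{F}{2}$)
$q{\left(Y \right)} = Y^{2} \left(-9 + \frac{Y}{2} - \frac{Y^{2}}{2}\right)$ ($q{\left(Y \right)} = \left(-9 - \frac{\left(Y^{2} - 2 Y\right) + Y}{2}\right) Y^{2} = \left(-9 - \frac{Y^{2} - Y}{2}\right) Y^{2} = \left(-9 - \left(\frac{Y^{2}}{2} - \frac{Y}{2}\right)\right) Y^{2} = \left(-9 + \frac{Y}{2} - \frac{Y^{2}}{2}\right) Y^{2} = Y^{2} \left(-9 + \frac{Y}{2} - \frac{Y^{2}}{2}\right)$)
$-948 + q{\left(k \right)} = -948 + \frac{\left(-77\right)^{2} \left(-18 - 77 - \left(-77\right)^{2}\right)}{2} = -948 + \frac{1}{2} \cdot 5929 \left(-18 - 77 - 5929\right) = -948 + \frac{1}{2} \cdot 5929 \left(-6024\right) = -948 - 17858148 = -17859096$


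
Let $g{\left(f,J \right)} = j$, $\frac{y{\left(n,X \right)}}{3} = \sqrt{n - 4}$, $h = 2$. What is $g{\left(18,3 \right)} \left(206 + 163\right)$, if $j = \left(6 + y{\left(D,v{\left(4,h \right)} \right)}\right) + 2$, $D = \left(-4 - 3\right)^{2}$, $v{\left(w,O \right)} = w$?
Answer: $2952 + 3321 \sqrt{5} \approx 10378.0$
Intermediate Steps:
$D = 49$ ($D = \left(-7\right)^{2} = 49$)
$y{\left(n,X \right)} = 3 \sqrt{-4 + n}$ ($y{\left(n,X \right)} = 3 \sqrt{n - 4} = 3 \sqrt{-4 + n}$)
$j = 8 + 9 \sqrt{5}$ ($j = \left(6 + 3 \sqrt{-4 + 49}\right) + 2 = \left(6 + 3 \sqrt{45}\right) + 2 = \left(6 + 3 \cdot 3 \sqrt{5}\right) + 2 = \left(6 + 9 \sqrt{5}\right) + 2 = 8 + 9 \sqrt{5} \approx 28.125$)
$g{\left(f,J \right)} = 8 + 9 \sqrt{5}$
$g{\left(18,3 \right)} \left(206 + 163\right) = \left(8 + 9 \sqrt{5}\right) \left(206 + 163\right) = \left(8 + 9 \sqrt{5}\right) 369 = 2952 + 3321 \sqrt{5}$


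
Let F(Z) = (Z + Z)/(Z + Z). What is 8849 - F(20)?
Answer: 8848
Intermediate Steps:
F(Z) = 1 (F(Z) = (2*Z)/((2*Z)) = (2*Z)*(1/(2*Z)) = 1)
8849 - F(20) = 8849 - 1*1 = 8849 - 1 = 8848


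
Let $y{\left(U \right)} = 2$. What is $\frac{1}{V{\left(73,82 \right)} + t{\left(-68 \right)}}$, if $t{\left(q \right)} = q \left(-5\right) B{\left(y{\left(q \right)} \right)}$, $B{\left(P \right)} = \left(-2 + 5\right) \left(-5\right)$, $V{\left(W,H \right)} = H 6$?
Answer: $- \frac{1}{4608} \approx -0.00021701$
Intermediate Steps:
$V{\left(W,H \right)} = 6 H$
$B{\left(P \right)} = -15$ ($B{\left(P \right)} = 3 \left(-5\right) = -15$)
$t{\left(q \right)} = 75 q$ ($t{\left(q \right)} = q \left(-5\right) \left(-15\right) = - 5 q \left(-15\right) = 75 q$)
$\frac{1}{V{\left(73,82 \right)} + t{\left(-68 \right)}} = \frac{1}{6 \cdot 82 + 75 \left(-68\right)} = \frac{1}{492 - 5100} = \frac{1}{-4608} = - \frac{1}{4608}$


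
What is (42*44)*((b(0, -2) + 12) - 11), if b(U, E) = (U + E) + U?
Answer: -1848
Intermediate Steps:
b(U, E) = E + 2*U (b(U, E) = (E + U) + U = E + 2*U)
(42*44)*((b(0, -2) + 12) - 11) = (42*44)*(((-2 + 2*0) + 12) - 11) = 1848*(((-2 + 0) + 12) - 11) = 1848*((-2 + 12) - 11) = 1848*(10 - 11) = 1848*(-1) = -1848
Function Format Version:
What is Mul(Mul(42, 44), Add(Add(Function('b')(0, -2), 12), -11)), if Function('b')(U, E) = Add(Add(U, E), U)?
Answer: -1848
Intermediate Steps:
Function('b')(U, E) = Add(E, Mul(2, U)) (Function('b')(U, E) = Add(Add(E, U), U) = Add(E, Mul(2, U)))
Mul(Mul(42, 44), Add(Add(Function('b')(0, -2), 12), -11)) = Mul(Mul(42, 44), Add(Add(Add(-2, Mul(2, 0)), 12), -11)) = Mul(1848, Add(Add(Add(-2, 0), 12), -11)) = Mul(1848, Add(Add(-2, 12), -11)) = Mul(1848, Add(10, -11)) = Mul(1848, -1) = -1848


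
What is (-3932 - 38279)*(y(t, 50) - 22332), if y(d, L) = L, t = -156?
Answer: 940545502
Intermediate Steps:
(-3932 - 38279)*(y(t, 50) - 22332) = (-3932 - 38279)*(50 - 22332) = -42211*(-22282) = 940545502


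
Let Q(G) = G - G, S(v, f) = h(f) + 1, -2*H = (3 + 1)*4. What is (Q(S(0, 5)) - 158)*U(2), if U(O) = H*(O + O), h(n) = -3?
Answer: 5056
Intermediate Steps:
H = -8 (H = -(3 + 1)*4/2 = -2*4 = -½*16 = -8)
U(O) = -16*O (U(O) = -8*(O + O) = -16*O)
S(v, f) = -2 (S(v, f) = -3 + 1 = -2)
Q(G) = 0
(Q(S(0, 5)) - 158)*U(2) = (0 - 158)*(-16*2) = -158*(-32) = 5056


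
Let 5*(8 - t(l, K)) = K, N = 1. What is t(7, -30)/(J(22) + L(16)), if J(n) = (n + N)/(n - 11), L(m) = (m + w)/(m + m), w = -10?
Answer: 2464/401 ≈ 6.1446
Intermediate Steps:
t(l, K) = 8 - K/5
L(m) = (-10 + m)/(2*m) (L(m) = (m - 10)/(m + m) = (-10 + m)/((2*m)) = (-10 + m)*(1/(2*m)) = (-10 + m)/(2*m))
J(n) = (1 + n)/(-11 + n) (J(n) = (n + 1)/(n - 11) = (1 + n)/(-11 + n))
t(7, -30)/(J(22) + L(16)) = (8 - ⅕*(-30))/((1 + 22)/(-11 + 22) + (½)*(-10 + 16)/16) = (8 + 6)/(23/11 + (½)*(1/16)*6) = 14/((1/11)*23 + 3/16) = 14/(23/11 + 3/16) = 14/(401/176) = 14*(176/401) = 2464/401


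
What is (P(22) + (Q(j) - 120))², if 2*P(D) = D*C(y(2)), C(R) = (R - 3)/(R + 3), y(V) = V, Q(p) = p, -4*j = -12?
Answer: 355216/25 ≈ 14209.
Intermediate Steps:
j = 3 (j = -¼*(-12) = 3)
C(R) = (-3 + R)/(3 + R)
P(D) = -D/10 (P(D) = (D*((-3 + 2)/(3 + 2)))/2 = (D*(-1/5))/2 = (D*((⅕)*(-1)))/2 = (D*(-⅕))/2 = (-D/5)/2 = -D/10)
(P(22) + (Q(j) - 120))² = (-⅒*22 + (3 - 120))² = (-11/5 - 117)² = (-596/5)² = 355216/25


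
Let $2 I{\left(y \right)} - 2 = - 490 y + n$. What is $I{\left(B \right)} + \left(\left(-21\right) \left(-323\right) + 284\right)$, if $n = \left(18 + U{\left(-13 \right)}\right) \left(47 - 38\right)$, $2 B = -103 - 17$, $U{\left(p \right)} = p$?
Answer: $\frac{43581}{2} \approx 21791.0$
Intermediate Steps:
$B = -60$ ($B = \frac{-103 - 17}{2} = \frac{1}{2} \left(-120\right) = -60$)
$n = 45$ ($n = \left(18 - 13\right) \left(47 - 38\right) = 5 \cdot 9 = 45$)
$I{\left(y \right)} = \frac{47}{2} - 245 y$ ($I{\left(y \right)} = 1 + \frac{- 490 y + 45}{2} = 1 + \frac{45 - 490 y}{2} = 1 - \left(- \frac{45}{2} + 245 y\right) = \frac{47}{2} - 245 y$)
$I{\left(B \right)} + \left(\left(-21\right) \left(-323\right) + 284\right) = \left(\frac{47}{2} - -14700\right) + \left(\left(-21\right) \left(-323\right) + 284\right) = \left(\frac{47}{2} + 14700\right) + \left(6783 + 284\right) = \frac{29447}{2} + 7067 = \frac{43581}{2}$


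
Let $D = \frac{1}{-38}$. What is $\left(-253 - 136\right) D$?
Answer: $\frac{389}{38} \approx 10.237$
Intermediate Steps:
$D = - \frac{1}{38} \approx -0.026316$
$\left(-253 - 136\right) D = \left(-253 - 136\right) \left(- \frac{1}{38}\right) = \left(-389\right) \left(- \frac{1}{38}\right) = \frac{389}{38}$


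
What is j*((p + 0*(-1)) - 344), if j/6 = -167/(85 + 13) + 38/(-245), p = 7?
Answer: 921021/245 ≈ 3759.3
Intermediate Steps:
j = -2733/245 (j = 6*(-167/(85 + 13) + 38/(-245)) = 6*(-167/98 + 38*(-1/245)) = 6*(-167*1/98 - 38/245) = 6*(-167/98 - 38/245) = 6*(-911/490) = -2733/245 ≈ -11.155)
j*((p + 0*(-1)) - 344) = -2733*((7 + 0*(-1)) - 344)/245 = -2733*((7 + 0) - 344)/245 = -2733*(7 - 344)/245 = -2733/245*(-337) = 921021/245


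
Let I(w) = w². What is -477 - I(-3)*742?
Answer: -7155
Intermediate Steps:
-477 - I(-3)*742 = -477 - 1*(-3)²*742 = -477 - 1*9*742 = -477 - 9*742 = -477 - 6678 = -7155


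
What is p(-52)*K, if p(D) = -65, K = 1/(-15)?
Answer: 13/3 ≈ 4.3333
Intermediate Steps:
K = -1/15 ≈ -0.066667
p(-52)*K = -65*(-1/15) = 13/3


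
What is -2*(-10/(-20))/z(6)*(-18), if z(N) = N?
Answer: 3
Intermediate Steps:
-2*(-10/(-20))/z(6)*(-18) = -2*(-10/(-20))/6*(-18) = -2*(-10*(-1/20))/6*(-18) = -1/6*(-18) = -2*1/12*(-18) = -⅙*(-18) = 3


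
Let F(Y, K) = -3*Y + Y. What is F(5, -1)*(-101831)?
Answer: 1018310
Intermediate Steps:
F(Y, K) = -2*Y
F(5, -1)*(-101831) = -2*5*(-101831) = -10*(-101831) = 1018310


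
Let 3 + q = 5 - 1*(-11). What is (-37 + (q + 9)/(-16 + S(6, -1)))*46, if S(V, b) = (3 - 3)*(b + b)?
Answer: -7061/4 ≈ -1765.3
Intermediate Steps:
S(V, b) = 0 (S(V, b) = 0*(2*b) = 0)
q = 13 (q = -3 + (5 - 1*(-11)) = -3 + (5 + 11) = -3 + 16 = 13)
(-37 + (q + 9)/(-16 + S(6, -1)))*46 = (-37 + (13 + 9)/(-16 + 0))*46 = (-37 + 22/(-16))*46 = (-37 + 22*(-1/16))*46 = (-37 - 11/8)*46 = -307/8*46 = -7061/4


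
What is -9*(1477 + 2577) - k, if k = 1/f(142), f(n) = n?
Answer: -5181013/142 ≈ -36486.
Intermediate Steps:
k = 1/142 ≈ 0.0070423
-9*(1477 + 2577) - k = -9*(1477 + 2577) - 1*1/142 = -9*4054 - 1/142 = -36486 - 1/142 = -5181013/142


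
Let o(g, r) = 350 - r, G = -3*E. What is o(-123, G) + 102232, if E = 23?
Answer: 102651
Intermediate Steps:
G = -69 (G = -3*23 = -69)
o(-123, G) + 102232 = (350 - 1*(-69)) + 102232 = (350 + 69) + 102232 = 419 + 102232 = 102651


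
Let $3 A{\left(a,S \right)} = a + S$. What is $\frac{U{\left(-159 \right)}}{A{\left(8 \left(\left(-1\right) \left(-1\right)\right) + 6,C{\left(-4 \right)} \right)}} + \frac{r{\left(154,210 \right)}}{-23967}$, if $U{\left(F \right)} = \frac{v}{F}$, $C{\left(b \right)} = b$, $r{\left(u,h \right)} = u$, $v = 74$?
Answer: $- \frac{927589}{6351255} \approx -0.14605$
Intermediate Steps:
$U{\left(F \right)} = \frac{74}{F}$
$A{\left(a,S \right)} = \frac{S}{3} + \frac{a}{3}$ ($A{\left(a,S \right)} = \frac{a + S}{3} = \frac{S + a}{3} = \frac{S}{3} + \frac{a}{3}$)
$\frac{U{\left(-159 \right)}}{A{\left(8 \left(\left(-1\right) \left(-1\right)\right) + 6,C{\left(-4 \right)} \right)}} + \frac{r{\left(154,210 \right)}}{-23967} = \frac{74 \frac{1}{-159}}{\frac{1}{3} \left(-4\right) + \frac{8 \left(\left(-1\right) \left(-1\right)\right) + 6}{3}} + \frac{154}{-23967} = \frac{74 \left(- \frac{1}{159}\right)}{- \frac{4}{3} + \frac{8 \cdot 1 + 6}{3}} + 154 \left(- \frac{1}{23967}\right) = - \frac{74}{159 \left(- \frac{4}{3} + \frac{8 + 6}{3}\right)} - \frac{154}{23967} = - \frac{74}{159 \left(- \frac{4}{3} + \frac{1}{3} \cdot 14\right)} - \frac{154}{23967} = - \frac{74}{159 \left(- \frac{4}{3} + \frac{14}{3}\right)} - \frac{154}{23967} = - \frac{74}{159 \cdot \frac{10}{3}} - \frac{154}{23967} = \left(- \frac{74}{159}\right) \frac{3}{10} - \frac{154}{23967} = - \frac{37}{265} - \frac{154}{23967} = - \frac{927589}{6351255}$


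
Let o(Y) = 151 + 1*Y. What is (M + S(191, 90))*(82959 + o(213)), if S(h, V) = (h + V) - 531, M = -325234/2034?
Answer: -34734609041/1017 ≈ -3.4154e+7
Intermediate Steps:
M = -162617/1017 (M = -325234*1/2034 = -162617/1017 ≈ -159.90)
S(h, V) = -531 + V + h (S(h, V) = (V + h) - 531 = -531 + V + h)
o(Y) = 151 + Y
(M + S(191, 90))*(82959 + o(213)) = (-162617/1017 + (-531 + 90 + 191))*(82959 + (151 + 213)) = (-162617/1017 - 250)*(82959 + 364) = -416867/1017*83323 = -34734609041/1017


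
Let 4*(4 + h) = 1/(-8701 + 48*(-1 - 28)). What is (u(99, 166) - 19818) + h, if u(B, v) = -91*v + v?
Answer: -1403411465/40372 ≈ -34762.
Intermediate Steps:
u(B, v) = -90*v
h = -161489/40372 (h = -4 + 1/(4*(-8701 + 48*(-1 - 28))) = -4 + 1/(4*(-8701 + 48*(-29))) = -4 + 1/(4*(-8701 - 1392)) = -4 + (¼)/(-10093) = -4 + (¼)*(-1/10093) = -4 - 1/40372 = -161489/40372 ≈ -4.0000)
(u(99, 166) - 19818) + h = (-90*166 - 19818) - 161489/40372 = (-14940 - 19818) - 161489/40372 = -34758 - 161489/40372 = -1403411465/40372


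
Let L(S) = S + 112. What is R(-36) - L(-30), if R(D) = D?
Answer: -118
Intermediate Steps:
L(S) = 112 + S
R(-36) - L(-30) = -36 - (112 - 30) = -36 - 1*82 = -36 - 82 = -118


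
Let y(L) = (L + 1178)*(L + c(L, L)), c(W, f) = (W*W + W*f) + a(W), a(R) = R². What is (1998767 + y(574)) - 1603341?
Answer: 1733126930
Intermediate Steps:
c(W, f) = 2*W² + W*f (c(W, f) = (W*W + W*f) + W² = (W² + W*f) + W² = 2*W² + W*f)
y(L) = (1178 + L)*(L + 3*L²) (y(L) = (L + 1178)*(L + L*(L + 2*L)) = (1178 + L)*(L + L*(3*L)) = (1178 + L)*(L + 3*L²))
(1998767 + y(574)) - 1603341 = (1998767 + 574*(1178 + 3*574² + 3535*574)) - 1603341 = (1998767 + 574*(1178 + 3*329476 + 2029090)) - 1603341 = (1998767 + 574*(1178 + 988428 + 2029090)) - 1603341 = (1998767 + 574*3018696) - 1603341 = (1998767 + 1732731504) - 1603341 = 1734730271 - 1603341 = 1733126930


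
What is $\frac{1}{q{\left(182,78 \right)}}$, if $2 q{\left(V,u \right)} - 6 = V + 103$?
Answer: $\frac{2}{291} \approx 0.0068729$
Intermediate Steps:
$q{\left(V,u \right)} = \frac{109}{2} + \frac{V}{2}$ ($q{\left(V,u \right)} = 3 + \frac{V + 103}{2} = 3 + \frac{103 + V}{2} = 3 + \left(\frac{103}{2} + \frac{V}{2}\right) = \frac{109}{2} + \frac{V}{2}$)
$\frac{1}{q{\left(182,78 \right)}} = \frac{1}{\frac{109}{2} + \frac{1}{2} \cdot 182} = \frac{1}{\frac{109}{2} + 91} = \frac{1}{\frac{291}{2}} = \frac{2}{291}$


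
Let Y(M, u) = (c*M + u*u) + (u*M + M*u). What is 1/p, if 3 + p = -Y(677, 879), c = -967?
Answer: -1/1308151 ≈ -7.6444e-7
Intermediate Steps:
Y(M, u) = u**2 - 967*M + 2*M*u (Y(M, u) = (-967*M + u*u) + (u*M + M*u) = (-967*M + u**2) + (M*u + M*u) = (u**2 - 967*M) + 2*M*u = u**2 - 967*M + 2*M*u)
p = -1308151 (p = -3 - (879**2 - 967*677 + 2*677*879) = -3 - (772641 - 654659 + 1190166) = -3 - 1*1308148 = -3 - 1308148 = -1308151)
1/p = 1/(-1308151) = -1/1308151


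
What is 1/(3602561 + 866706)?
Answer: 1/4469267 ≈ 2.2375e-7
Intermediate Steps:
1/(3602561 + 866706) = 1/4469267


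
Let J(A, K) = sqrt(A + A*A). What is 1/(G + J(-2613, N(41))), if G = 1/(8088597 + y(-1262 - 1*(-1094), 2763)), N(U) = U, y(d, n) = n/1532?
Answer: -4746033879561/262009302672166312625130365 + 153555055838821156689*sqrt(1706289)/524018605344332625250260730 ≈ 0.00038277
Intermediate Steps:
y(d, n) = n/1532 (y(d, n) = n*(1/1532) = n/1532)
J(A, K) = sqrt(A + A**2)
G = 1532/12391733367 (G = 1/(8088597 + (1/1532)*2763) = 1/(8088597 + 2763/1532) = 1/(12391733367/1532) = 1532/12391733367 ≈ 1.2363e-7)
1/(G + J(-2613, N(41))) = 1/(1532/12391733367 + sqrt(-2613*(1 - 2613))) = 1/(1532/12391733367 + sqrt(-2613*(-2612))) = 1/(1532/12391733367 + sqrt(6825156)) = 1/(1532/12391733367 + 2*sqrt(1706289))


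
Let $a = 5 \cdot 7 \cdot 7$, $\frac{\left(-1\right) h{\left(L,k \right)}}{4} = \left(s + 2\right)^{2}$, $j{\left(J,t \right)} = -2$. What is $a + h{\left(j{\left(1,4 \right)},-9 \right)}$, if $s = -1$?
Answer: $241$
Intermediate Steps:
$h{\left(L,k \right)} = -4$ ($h{\left(L,k \right)} = - 4 \left(-1 + 2\right)^{2} = - 4 \cdot 1^{2} = \left(-4\right) 1 = -4$)
$a = 245$ ($a = 35 \cdot 7 = 245$)
$a + h{\left(j{\left(1,4 \right)},-9 \right)} = 245 - 4 = 241$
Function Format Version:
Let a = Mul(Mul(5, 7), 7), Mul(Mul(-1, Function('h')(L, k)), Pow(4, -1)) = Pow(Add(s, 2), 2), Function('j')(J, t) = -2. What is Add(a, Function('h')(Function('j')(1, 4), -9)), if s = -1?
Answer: 241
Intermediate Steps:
Function('h')(L, k) = -4 (Function('h')(L, k) = Mul(-4, Pow(Add(-1, 2), 2)) = Mul(-4, Pow(1, 2)) = Mul(-4, 1) = -4)
a = 245 (a = Mul(35, 7) = 245)
Add(a, Function('h')(Function('j')(1, 4), -9)) = Add(245, -4) = 241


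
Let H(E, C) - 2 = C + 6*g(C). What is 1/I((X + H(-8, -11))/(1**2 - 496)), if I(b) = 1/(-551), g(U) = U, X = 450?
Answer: -551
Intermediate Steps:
H(E, C) = 2 + 7*C (H(E, C) = 2 + (C + 6*C) = 2 + 7*C)
I(b) = -1/551
1/I((X + H(-8, -11))/(1**2 - 496)) = 1/(-1/551) = -551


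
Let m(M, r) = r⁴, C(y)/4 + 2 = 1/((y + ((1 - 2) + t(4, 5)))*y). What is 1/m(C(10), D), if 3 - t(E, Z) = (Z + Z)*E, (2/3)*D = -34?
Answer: 1/6765201 ≈ 1.4782e-7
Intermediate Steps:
D = -51 (D = (3/2)*(-34) = -51)
t(E, Z) = 3 - 2*E*Z (t(E, Z) = 3 - (Z + Z)*E = 3 - 2*Z*E = 3 - 2*E*Z)
C(y) = -8 + 4/(y*(-38 + y)) (C(y) = -8 + 4*(1/((y + ((1 - 2) + (3 - 2*4*5)))*y)) = -8 + 4*(1/((y + (-1 + (3 - 40)))*y)) = -8 + 4*(1/((y + (-1 - 37))*y)) = -8 + 4*(1/((y - 38)*y)) = -8 + 4*(1/((-38 + y)*y)) = -8 + 4*(1/(y*(-38 + y))) = -8 + 4/(y*(-38 + y)))
1/m(C(10), D) = 1/((-51)⁴) = 1/6765201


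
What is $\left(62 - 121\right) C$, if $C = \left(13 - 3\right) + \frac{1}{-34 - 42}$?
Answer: $- \frac{44781}{76} \approx -589.22$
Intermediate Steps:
$C = \frac{759}{76}$ ($C = 10 + \frac{1}{-76} = 10 - \frac{1}{76} = \frac{759}{76} \approx 9.9868$)
$\left(62 - 121\right) C = \left(62 - 121\right) \frac{759}{76} = \left(-59\right) \frac{759}{76} = - \frac{44781}{76}$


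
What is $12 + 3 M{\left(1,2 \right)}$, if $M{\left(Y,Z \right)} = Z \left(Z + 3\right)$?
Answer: $42$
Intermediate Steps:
$M{\left(Y,Z \right)} = Z \left(3 + Z\right)$
$12 + 3 M{\left(1,2 \right)} = 12 + 3 \cdot 2 \left(3 + 2\right) = 12 + 3 \cdot 2 \cdot 5 = 12 + 3 \cdot 10 = 12 + 30 = 42$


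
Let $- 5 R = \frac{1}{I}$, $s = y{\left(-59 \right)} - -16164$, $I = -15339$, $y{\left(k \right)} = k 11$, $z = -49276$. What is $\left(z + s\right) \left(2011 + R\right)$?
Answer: $- \frac{5207082122606}{76695} \approx -6.7893 \cdot 10^{7}$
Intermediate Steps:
$y{\left(k \right)} = 11 k$
$s = 15515$ ($s = 11 \left(-59\right) - -16164 = -649 + 16164 = 15515$)
$R = \frac{1}{76695}$ ($R = - \frac{1}{5 \left(-15339\right)} = \left(- \frac{1}{5}\right) \left(- \frac{1}{15339}\right) = \frac{1}{76695} \approx 1.3039 \cdot 10^{-5}$)
$\left(z + s\right) \left(2011 + R\right) = \left(-49276 + 15515\right) \left(2011 + \frac{1}{76695}\right) = \left(-33761\right) \frac{154233646}{76695} = - \frac{5207082122606}{76695}$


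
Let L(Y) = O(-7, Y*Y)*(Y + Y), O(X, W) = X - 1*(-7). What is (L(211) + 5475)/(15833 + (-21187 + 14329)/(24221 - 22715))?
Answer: 274845/794588 ≈ 0.34590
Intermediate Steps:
O(X, W) = 7 + X (O(X, W) = X + 7 = 7 + X)
L(Y) = 0 (L(Y) = (7 - 7)*(Y + Y) = 0*(2*Y) = 0)
(L(211) + 5475)/(15833 + (-21187 + 14329)/(24221 - 22715)) = (0 + 5475)/(15833 + (-21187 + 14329)/(24221 - 22715)) = 5475/(15833 - 6858/1506) = 5475/(15833 - 6858*1/1506) = 5475/(15833 - 1143/251) = 5475/(3972940/251) = 5475*(251/3972940) = 274845/794588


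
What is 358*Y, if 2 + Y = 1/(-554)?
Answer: -198511/277 ≈ -716.65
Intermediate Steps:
Y = -1109/554 (Y = -2 + 1/(-554) = -2 - 1/554 = -1109/554 ≈ -2.0018)
358*Y = 358*(-1109/554) = -198511/277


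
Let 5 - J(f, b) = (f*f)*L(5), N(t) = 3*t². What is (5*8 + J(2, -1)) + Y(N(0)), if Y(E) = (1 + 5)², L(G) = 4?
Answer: 65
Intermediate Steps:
Y(E) = 36 (Y(E) = 6² = 36)
J(f, b) = 5 - 4*f² (J(f, b) = 5 - f*f*4 = 5 - f²*4 = 5 - 4*f²)
(5*8 + J(2, -1)) + Y(N(0)) = (5*8 + (5 - 4*2²)) + 36 = (40 + (5 - 4*4)) + 36 = (40 + (5 - 16)) + 36 = (40 - 11) + 36 = 29 + 36 = 65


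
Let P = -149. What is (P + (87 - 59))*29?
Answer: -3509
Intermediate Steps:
(P + (87 - 59))*29 = (-149 + (87 - 59))*29 = (-149 + 28)*29 = -121*29 = -3509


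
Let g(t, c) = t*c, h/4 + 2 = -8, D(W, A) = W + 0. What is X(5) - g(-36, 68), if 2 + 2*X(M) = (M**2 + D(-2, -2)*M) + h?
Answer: 4869/2 ≈ 2434.5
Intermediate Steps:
D(W, A) = W
h = -40 (h = -8 + 4*(-8) = -8 - 32 = -40)
g(t, c) = c*t
X(M) = -21 + M**2/2 - M (X(M) = -1 + ((M**2 - 2*M) - 40)/2 = -1 + (-40 + M**2 - 2*M)/2 = -1 + (-20 + M**2/2 - M) = -21 + M**2/2 - M)
X(5) - g(-36, 68) = (-21 + (1/2)*5**2 - 1*5) - 68*(-36) = (-21 + (1/2)*25 - 5) - 1*(-2448) = (-21 + 25/2 - 5) + 2448 = -27/2 + 2448 = 4869/2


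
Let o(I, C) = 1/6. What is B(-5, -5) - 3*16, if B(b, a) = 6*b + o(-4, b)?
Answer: -467/6 ≈ -77.833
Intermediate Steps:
o(I, C) = ⅙
B(b, a) = ⅙ + 6*b (B(b, a) = 6*b + ⅙ = ⅙ + 6*b)
B(-5, -5) - 3*16 = (⅙ + 6*(-5)) - 3*16 = (⅙ - 30) - 48 = -179/6 - 48 = -467/6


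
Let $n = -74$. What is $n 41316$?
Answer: $-3057384$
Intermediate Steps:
$n 41316 = \left(-74\right) 41316 = -3057384$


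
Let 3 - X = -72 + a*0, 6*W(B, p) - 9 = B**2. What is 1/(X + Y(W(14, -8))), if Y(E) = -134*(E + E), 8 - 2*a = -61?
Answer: -3/27245 ≈ -0.00011011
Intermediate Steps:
a = 69/2 (a = 4 - 1/2*(-61) = 4 + 61/2 = 69/2 ≈ 34.500)
W(B, p) = 3/2 + B**2/6
X = 75 (X = 3 - (-72 + (69/2)*0) = 3 - (-72 + 0) = 3 - 1*(-72) = 3 + 72 = 75)
Y(E) = -268*E
1/(X + Y(W(14, -8))) = 1/(75 - 268*(3/2 + (1/6)*14**2)) = 1/(75 - 268*(3/2 + (1/6)*196)) = 1/(75 - 268*(3/2 + 98/3)) = 1/(75 - 268*205/6) = 1/(75 - 27470/3) = 1/(-27245/3) = -3/27245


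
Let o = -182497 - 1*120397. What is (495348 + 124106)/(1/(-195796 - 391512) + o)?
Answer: -363810289832/177892069353 ≈ -2.0451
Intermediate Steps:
o = -302894 (o = -182497 - 120397 = -302894)
(495348 + 124106)/(1/(-195796 - 391512) + o) = (495348 + 124106)/(1/(-195796 - 391512) - 302894) = 619454/(1/(-587308) - 302894) = 619454/(-1/587308 - 302894) = 619454/(-177892069353/587308) = 619454*(-587308/177892069353) = -363810289832/177892069353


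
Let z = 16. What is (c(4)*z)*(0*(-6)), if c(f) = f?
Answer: 0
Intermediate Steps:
(c(4)*z)*(0*(-6)) = (4*16)*(0*(-6)) = 64*0 = 0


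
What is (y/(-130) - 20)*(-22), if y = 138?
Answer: 30118/65 ≈ 463.35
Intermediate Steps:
(y/(-130) - 20)*(-22) = (138/(-130) - 20)*(-22) = (138*(-1/130) - 20)*(-22) = (-69/65 - 20)*(-22) = -1369/65*(-22) = 30118/65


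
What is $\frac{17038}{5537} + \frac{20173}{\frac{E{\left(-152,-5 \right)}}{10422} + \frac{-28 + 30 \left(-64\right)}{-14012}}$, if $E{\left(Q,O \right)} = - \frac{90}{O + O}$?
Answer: $\frac{64729899922448}{448852159} \approx 1.4421 \cdot 10^{5}$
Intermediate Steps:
$E{\left(Q,O \right)} = - \frac{45}{O}$ ($E{\left(Q,O \right)} = - \frac{90}{2 O} = - 90 \frac{1}{2 O} = - \frac{45}{O}$)
$\frac{17038}{5537} + \frac{20173}{\frac{E{\left(-152,-5 \right)}}{10422} + \frac{-28 + 30 \left(-64\right)}{-14012}} = \frac{17038}{5537} + \frac{20173}{\frac{\left(-45\right) \frac{1}{-5}}{10422} + \frac{-28 + 30 \left(-64\right)}{-14012}} = 17038 \cdot \frac{1}{5537} + \frac{20173}{\left(-45\right) \left(- \frac{1}{5}\right) \frac{1}{10422} + \left(-28 - 1920\right) \left(- \frac{1}{14012}\right)} = \frac{2434}{791} + \frac{20173}{9 \cdot \frac{1}{10422} - - \frac{487}{3503}} = \frac{2434}{791} + \frac{20173}{\frac{1}{1158} + \frac{487}{3503}} = \frac{2434}{791} + \frac{20173}{\frac{567449}{4056474}} = \frac{2434}{791} + 20173 \cdot \frac{4056474}{567449} = \frac{2434}{791} + \frac{81831250002}{567449} = \frac{64729899922448}{448852159}$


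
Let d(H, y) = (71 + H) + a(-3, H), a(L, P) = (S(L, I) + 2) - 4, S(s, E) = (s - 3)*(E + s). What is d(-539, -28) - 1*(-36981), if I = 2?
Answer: 36517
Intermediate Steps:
S(s, E) = (-3 + s)*(E + s)
a(L, P) = -8 + L**2 - L (a(L, P) = ((L**2 - 3*2 - 3*L + 2*L) + 2) - 4 = ((L**2 - 6 - 3*L + 2*L) + 2) - 4 = ((-6 + L**2 - L) + 2) - 4 = (-4 + L**2 - L) - 4 = -8 + L**2 - L)
d(H, y) = 75 + H (d(H, y) = (71 + H) + (-8 + (-3)**2 - 1*(-3)) = (71 + H) + (-8 + 9 + 3) = (71 + H) + 4 = 75 + H)
d(-539, -28) - 1*(-36981) = (75 - 539) - 1*(-36981) = -464 + 36981 = 36517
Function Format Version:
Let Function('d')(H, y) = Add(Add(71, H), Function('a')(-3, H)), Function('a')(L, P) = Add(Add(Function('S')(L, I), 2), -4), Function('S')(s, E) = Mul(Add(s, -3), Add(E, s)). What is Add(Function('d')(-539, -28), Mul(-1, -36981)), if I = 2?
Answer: 36517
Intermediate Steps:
Function('S')(s, E) = Mul(Add(-3, s), Add(E, s))
Function('a')(L, P) = Add(-8, Pow(L, 2), Mul(-1, L)) (Function('a')(L, P) = Add(Add(Add(Pow(L, 2), Mul(-3, 2), Mul(-3, L), Mul(2, L)), 2), -4) = Add(Add(Add(Pow(L, 2), -6, Mul(-3, L), Mul(2, L)), 2), -4) = Add(Add(Add(-6, Pow(L, 2), Mul(-1, L)), 2), -4) = Add(Add(-4, Pow(L, 2), Mul(-1, L)), -4) = Add(-8, Pow(L, 2), Mul(-1, L)))
Function('d')(H, y) = Add(75, H) (Function('d')(H, y) = Add(Add(71, H), Add(-8, Pow(-3, 2), Mul(-1, -3))) = Add(Add(71, H), Add(-8, 9, 3)) = Add(Add(71, H), 4) = Add(75, H))
Add(Function('d')(-539, -28), Mul(-1, -36981)) = Add(Add(75, -539), Mul(-1, -36981)) = Add(-464, 36981) = 36517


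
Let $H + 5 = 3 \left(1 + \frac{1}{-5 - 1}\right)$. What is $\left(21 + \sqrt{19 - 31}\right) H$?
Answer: $- \frac{105}{2} - 5 i \sqrt{3} \approx -52.5 - 8.6602 i$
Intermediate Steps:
$H = - \frac{5}{2}$ ($H = -5 + 3 \left(1 + \frac{1}{-5 - 1}\right) = -5 + 3 \left(1 + \frac{1}{-6}\right) = -5 + 3 \left(1 - \frac{1}{6}\right) = -5 + 3 \cdot \frac{5}{6} = -5 + \frac{5}{2} = - \frac{5}{2} \approx -2.5$)
$\left(21 + \sqrt{19 - 31}\right) H = \left(21 + \sqrt{19 - 31}\right) \left(- \frac{5}{2}\right) = \left(21 + \sqrt{-12}\right) \left(- \frac{5}{2}\right) = \left(21 + 2 i \sqrt{3}\right) \left(- \frac{5}{2}\right) = - \frac{105}{2} - 5 i \sqrt{3}$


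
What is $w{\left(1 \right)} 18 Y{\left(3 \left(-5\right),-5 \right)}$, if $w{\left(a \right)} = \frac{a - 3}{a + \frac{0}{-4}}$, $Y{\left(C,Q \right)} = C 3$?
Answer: $1620$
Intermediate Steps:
$Y{\left(C,Q \right)} = 3 C$
$w{\left(a \right)} = \frac{-3 + a}{a}$ ($w{\left(a \right)} = \frac{-3 + a}{a + 0 \left(- \frac{1}{4}\right)} = \frac{-3 + a}{a + 0} = \frac{-3 + a}{a}$)
$w{\left(1 \right)} 18 Y{\left(3 \left(-5\right),-5 \right)} = \frac{-3 + 1}{1} \cdot 18 \cdot 3 \cdot 3 \left(-5\right) = 1 \left(-2\right) 18 \cdot 3 \left(-15\right) = - 2 \cdot 18 \left(-45\right) = \left(-2\right) \left(-810\right) = 1620$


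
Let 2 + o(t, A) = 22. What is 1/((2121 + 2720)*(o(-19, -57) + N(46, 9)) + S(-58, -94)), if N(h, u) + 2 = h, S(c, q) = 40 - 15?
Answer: 1/309849 ≈ 3.2274e-6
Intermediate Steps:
S(c, q) = 25
N(h, u) = -2 + h
o(t, A) = 20 (o(t, A) = -2 + 22 = 20)
1/((2121 + 2720)*(o(-19, -57) + N(46, 9)) + S(-58, -94)) = 1/((2121 + 2720)*(20 + (-2 + 46)) + 25) = 1/(4841*(20 + 44) + 25) = 1/(4841*64 + 25) = 1/(309824 + 25) = 1/309849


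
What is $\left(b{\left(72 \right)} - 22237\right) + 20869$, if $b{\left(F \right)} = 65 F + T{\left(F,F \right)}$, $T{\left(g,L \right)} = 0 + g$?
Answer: $3384$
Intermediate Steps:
$T{\left(g,L \right)} = g$
$b{\left(F \right)} = 66 F$ ($b{\left(F \right)} = 65 F + F = 66 F$)
$\left(b{\left(72 \right)} - 22237\right) + 20869 = \left(66 \cdot 72 - 22237\right) + 20869 = \left(4752 - 22237\right) + 20869 = -17485 + 20869 = 3384$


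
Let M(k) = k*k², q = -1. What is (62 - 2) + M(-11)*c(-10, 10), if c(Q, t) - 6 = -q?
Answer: -9257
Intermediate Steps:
c(Q, t) = 7 (c(Q, t) = 6 - 1*(-1) = 6 + 1 = 7)
M(k) = k³
(62 - 2) + M(-11)*c(-10, 10) = (62 - 2) + (-11)³*7 = 60 - 1331*7 = 60 - 9317 = -9257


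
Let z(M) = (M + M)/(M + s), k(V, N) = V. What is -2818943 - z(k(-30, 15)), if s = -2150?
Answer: -307264790/109 ≈ -2.8189e+6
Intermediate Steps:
z(M) = 2*M/(-2150 + M) (z(M) = (M + M)/(M - 2150) = (2*M)/(-2150 + M) = 2*M/(-2150 + M))
-2818943 - z(k(-30, 15)) = -2818943 - 2*(-30)/(-2150 - 30) = -2818943 - 2*(-30)/(-2180) = -2818943 - 2*(-30)*(-1)/2180 = -2818943 - 1*3/109 = -2818943 - 3/109 = -307264790/109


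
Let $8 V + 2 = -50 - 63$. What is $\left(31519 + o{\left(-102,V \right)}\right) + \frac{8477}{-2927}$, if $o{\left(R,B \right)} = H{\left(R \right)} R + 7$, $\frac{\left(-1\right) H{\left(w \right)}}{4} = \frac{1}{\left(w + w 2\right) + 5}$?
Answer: $\frac{27771511409}{881027} \approx 31522.0$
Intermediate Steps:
$V = - \frac{115}{8}$ ($V = - \frac{1}{4} + \frac{-50 - 63}{8} = - \frac{1}{4} + \frac{1}{8} \left(-113\right) = - \frac{1}{4} - \frac{113}{8} = - \frac{115}{8} \approx -14.375$)
$H{\left(w \right)} = - \frac{4}{5 + 3 w}$ ($H{\left(w \right)} = - \frac{4}{\left(w + w 2\right) + 5} = - \frac{4}{\left(w + 2 w\right) + 5} = - \frac{4}{3 w + 5} = - \frac{4}{5 + 3 w}$)
$o{\left(R,B \right)} = 7 - \frac{4 R}{5 + 3 R}$ ($o{\left(R,B \right)} = - \frac{4}{5 + 3 R} R + 7 = - \frac{4 R}{5 + 3 R} + 7 = 7 - \frac{4 R}{5 + 3 R}$)
$\left(31519 + o{\left(-102,V \right)}\right) + \frac{8477}{-2927} = \left(31519 + \frac{35 + 17 \left(-102\right)}{5 + 3 \left(-102\right)}\right) + \frac{8477}{-2927} = \left(31519 + \frac{35 - 1734}{5 - 306}\right) + 8477 \left(- \frac{1}{2927}\right) = \left(31519 + \frac{1}{-301} \left(-1699\right)\right) - \frac{8477}{2927} = \left(31519 - - \frac{1699}{301}\right) - \frac{8477}{2927} = \left(31519 + \frac{1699}{301}\right) - \frac{8477}{2927} = \frac{9488918}{301} - \frac{8477}{2927} = \frac{27771511409}{881027}$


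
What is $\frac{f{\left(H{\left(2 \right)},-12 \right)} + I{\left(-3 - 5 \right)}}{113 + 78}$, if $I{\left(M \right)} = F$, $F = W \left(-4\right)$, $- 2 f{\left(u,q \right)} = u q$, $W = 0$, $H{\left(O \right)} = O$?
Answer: $\frac{12}{191} \approx 0.062827$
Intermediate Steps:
$f{\left(u,q \right)} = - \frac{q u}{2}$ ($f{\left(u,q \right)} = - \frac{u q}{2} = - \frac{q u}{2}$)
$F = 0$ ($F = 0 \left(-4\right) = 0$)
$I{\left(M \right)} = 0$
$\frac{f{\left(H{\left(2 \right)},-12 \right)} + I{\left(-3 - 5 \right)}}{113 + 78} = \frac{\left(- \frac{1}{2}\right) \left(-12\right) 2 + 0}{113 + 78} = \frac{12 + 0}{191} = \frac{1}{191} \cdot 12 = \frac{12}{191}$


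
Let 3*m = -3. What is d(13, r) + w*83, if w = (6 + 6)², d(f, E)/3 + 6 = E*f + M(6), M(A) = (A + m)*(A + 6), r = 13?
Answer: 12621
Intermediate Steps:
m = -1 (m = (⅓)*(-3) = -1)
M(A) = (-1 + A)*(6 + A) (M(A) = (A - 1)*(A + 6) = (-1 + A)*(6 + A))
d(f, E) = 162 + 3*E*f (d(f, E) = -18 + 3*(E*f + (-6 + 6² + 5*6)) = -18 + 3*(E*f + (-6 + 36 + 30)) = -18 + 3*(E*f + 60) = -18 + 3*(60 + E*f) = -18 + (180 + 3*E*f) = 162 + 3*E*f)
w = 144 (w = 12² = 144)
d(13, r) + w*83 = (162 + 3*13*13) + 144*83 = (162 + 507) + 11952 = 669 + 11952 = 12621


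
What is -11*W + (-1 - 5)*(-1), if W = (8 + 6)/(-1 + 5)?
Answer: -65/2 ≈ -32.500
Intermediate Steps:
W = 7/2 (W = 14/4 = 14*(¼) = 7/2 ≈ 3.5000)
-11*W + (-1 - 5)*(-1) = -11*7/2 + (-1 - 5)*(-1) = -77/2 - 6*(-1) = -77/2 + 6 = -65/2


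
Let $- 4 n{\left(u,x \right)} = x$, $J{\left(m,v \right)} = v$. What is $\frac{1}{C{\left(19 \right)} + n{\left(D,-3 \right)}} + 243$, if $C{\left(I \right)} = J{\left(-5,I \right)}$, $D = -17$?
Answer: $\frac{19201}{79} \approx 243.05$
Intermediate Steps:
$n{\left(u,x \right)} = - \frac{x}{4}$
$C{\left(I \right)} = I$
$\frac{1}{C{\left(19 \right)} + n{\left(D,-3 \right)}} + 243 = \frac{1}{19 - - \frac{3}{4}} + 243 = \frac{1}{19 + \frac{3}{4}} + 243 = \frac{1}{\frac{79}{4}} + 243 = \frac{4}{79} + 243 = \frac{19201}{79}$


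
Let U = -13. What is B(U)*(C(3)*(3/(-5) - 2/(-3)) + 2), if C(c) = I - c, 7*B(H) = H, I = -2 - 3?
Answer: -286/105 ≈ -2.7238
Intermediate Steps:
I = -5
B(H) = H/7
C(c) = -5 - c
B(U)*(C(3)*(3/(-5) - 2/(-3)) + 2) = ((⅐)*(-13))*((-5 - 1*3)*(3/(-5) - 2/(-3)) + 2) = -13*((-5 - 3)*(3*(-⅕) - 2*(-⅓)) + 2)/7 = -13*(-8*(-⅗ + ⅔) + 2)/7 = -13*(-8*1/15 + 2)/7 = -13*(-8/15 + 2)/7 = -13/7*22/15 = -286/105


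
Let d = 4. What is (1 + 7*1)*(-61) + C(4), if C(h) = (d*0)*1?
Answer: -488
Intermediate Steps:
C(h) = 0 (C(h) = (4*0)*1 = 0*1 = 0)
(1 + 7*1)*(-61) + C(4) = (1 + 7*1)*(-61) + 0 = (1 + 7)*(-61) + 0 = 8*(-61) + 0 = -488 + 0 = -488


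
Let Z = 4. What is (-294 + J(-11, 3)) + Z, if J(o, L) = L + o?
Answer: -298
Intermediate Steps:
(-294 + J(-11, 3)) + Z = (-294 + (3 - 11)) + 4 = (-294 - 8) + 4 = -302 + 4 = -298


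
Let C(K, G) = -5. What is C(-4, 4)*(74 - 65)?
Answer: -45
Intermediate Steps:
C(-4, 4)*(74 - 65) = -5*(74 - 65) = -5*9 = -45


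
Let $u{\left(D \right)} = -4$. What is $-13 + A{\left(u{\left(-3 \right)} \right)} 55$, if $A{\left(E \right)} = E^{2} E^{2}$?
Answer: $14067$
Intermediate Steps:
$A{\left(E \right)} = E^{4}$
$-13 + A{\left(u{\left(-3 \right)} \right)} 55 = -13 + \left(-4\right)^{4} \cdot 55 = -13 + 256 \cdot 55 = -13 + 14080 = 14067$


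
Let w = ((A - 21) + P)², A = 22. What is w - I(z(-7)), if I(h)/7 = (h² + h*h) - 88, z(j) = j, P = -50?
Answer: 2331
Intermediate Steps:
I(h) = -616 + 14*h² (I(h) = 7*((h² + h*h) - 88) = 7*((h² + h²) - 88) = 7*(2*h² - 88) = 7*(-88 + 2*h²) = -616 + 14*h²)
w = 2401 (w = ((22 - 21) - 50)² = (1 - 50)² = (-49)² = 2401)
w - I(z(-7)) = 2401 - (-616 + 14*(-7)²) = 2401 - (-616 + 14*49) = 2401 - (-616 + 686) = 2401 - 1*70 = 2401 - 70 = 2331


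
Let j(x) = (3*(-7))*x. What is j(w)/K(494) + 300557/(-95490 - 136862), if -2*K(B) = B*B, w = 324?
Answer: -17546220509/14175563168 ≈ -1.2378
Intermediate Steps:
j(x) = -21*x
K(B) = -B²/2 (K(B) = -B*B/2 = -B²/2)
j(w)/K(494) + 300557/(-95490 - 136862) = (-21*324)/((-½*494²)) + 300557/(-95490 - 136862) = -6804/((-½*244036)) + 300557/(-232352) = -6804/(-122018) + 300557*(-1/232352) = -6804*(-1/122018) - 300557/232352 = 3402/61009 - 300557/232352 = -17546220509/14175563168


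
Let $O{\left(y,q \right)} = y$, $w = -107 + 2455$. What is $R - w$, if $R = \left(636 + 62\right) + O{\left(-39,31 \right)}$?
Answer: $-1689$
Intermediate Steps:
$w = 2348$
$R = 659$ ($R = \left(636 + 62\right) - 39 = 698 - 39 = 659$)
$R - w = 659 - 2348 = -1689$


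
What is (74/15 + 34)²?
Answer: 341056/225 ≈ 1515.8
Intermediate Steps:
(74/15 + 34)² = (584/15)² = 341056/225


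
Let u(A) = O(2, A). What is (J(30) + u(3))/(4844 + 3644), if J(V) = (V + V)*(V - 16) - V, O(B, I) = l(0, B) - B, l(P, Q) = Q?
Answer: 405/4244 ≈ 0.095429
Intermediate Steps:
O(B, I) = 0 (O(B, I) = B - B = 0)
J(V) = -V + 2*V*(-16 + V) (J(V) = (2*V)*(-16 + V) - V = 2*V*(-16 + V) - V = -V + 2*V*(-16 + V))
u(A) = 0
(J(30) + u(3))/(4844 + 3644) = (30*(-33 + 2*30) + 0)/(4844 + 3644) = (30*(-33 + 60) + 0)/8488 = (30*27 + 0)*(1/8488) = (810 + 0)*(1/8488) = 810*(1/8488) = 405/4244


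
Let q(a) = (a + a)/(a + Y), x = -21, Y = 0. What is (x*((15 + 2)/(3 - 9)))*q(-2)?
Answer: 119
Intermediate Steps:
q(a) = 2 (q(a) = (a + a)/(a + 0) = (2*a)/a = 2)
(x*((15 + 2)/(3 - 9)))*q(-2) = -21*(15 + 2)/(3 - 9)*2 = -357/(-6)*2 = -357*(-1)/6*2 = -21*(-17/6)*2 = (119/2)*2 = 119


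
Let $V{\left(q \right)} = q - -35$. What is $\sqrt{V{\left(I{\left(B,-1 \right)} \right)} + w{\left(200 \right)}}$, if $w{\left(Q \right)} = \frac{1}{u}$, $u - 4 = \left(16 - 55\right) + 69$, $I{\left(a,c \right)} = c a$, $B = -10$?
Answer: $\frac{\sqrt{52054}}{34} \approx 6.7104$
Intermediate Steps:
$I{\left(a,c \right)} = a c$
$u = 34$ ($u = 4 + \left(\left(16 - 55\right) + 69\right) = 4 + \left(-39 + 69\right) = 4 + 30 = 34$)
$w{\left(Q \right)} = \frac{1}{34}$
$V{\left(q \right)} = 35 + q$ ($V{\left(q \right)} = q + 35 = 35 + q$)
$\sqrt{V{\left(I{\left(B,-1 \right)} \right)} + w{\left(200 \right)}} = \sqrt{\left(35 - -10\right) + \frac{1}{34}} = \sqrt{\left(35 + 10\right) + \frac{1}{34}} = \sqrt{45 + \frac{1}{34}} = \sqrt{\frac{1531}{34}} = \frac{\sqrt{52054}}{34}$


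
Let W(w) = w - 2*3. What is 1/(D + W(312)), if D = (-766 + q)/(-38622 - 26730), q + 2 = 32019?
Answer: 21784/6655487 ≈ 0.0032731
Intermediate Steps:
q = 32017 (q = -2 + 32019 = 32017)
W(w) = -6 + w (W(w) = w - 6 = -6 + w)
D = -10417/21784 (D = (-766 + 32017)/(-38622 - 26730) = 31251/(-65352) = 31251*(-1/65352) = -10417/21784 ≈ -0.47820)
1/(D + W(312)) = 1/(-10417/21784 + (-6 + 312)) = 1/(-10417/21784 + 306) = 1/(6655487/21784) = 21784/6655487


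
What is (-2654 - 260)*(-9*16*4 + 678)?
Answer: -297228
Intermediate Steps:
(-2654 - 260)*(-9*16*4 + 678) = -2914*(-144*4 + 678) = -2914*(-576 + 678) = -2914*102 = -297228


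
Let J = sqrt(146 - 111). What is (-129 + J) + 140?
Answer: 11 + sqrt(35) ≈ 16.916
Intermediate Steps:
J = sqrt(35) ≈ 5.9161
(-129 + J) + 140 = (-129 + sqrt(35)) + 140 = 11 + sqrt(35)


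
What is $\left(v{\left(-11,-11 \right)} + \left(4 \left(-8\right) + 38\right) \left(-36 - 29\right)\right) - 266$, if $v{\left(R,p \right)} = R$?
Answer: $-667$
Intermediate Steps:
$\left(v{\left(-11,-11 \right)} + \left(4 \left(-8\right) + 38\right) \left(-36 - 29\right)\right) - 266 = \left(-11 + \left(4 \left(-8\right) + 38\right) \left(-36 - 29\right)\right) - 266 = \left(-11 + \left(-32 + 38\right) \left(-65\right)\right) - 266 = \left(-11 + 6 \left(-65\right)\right) - 266 = \left(-11 - 390\right) - 266 = -401 - 266 = -667$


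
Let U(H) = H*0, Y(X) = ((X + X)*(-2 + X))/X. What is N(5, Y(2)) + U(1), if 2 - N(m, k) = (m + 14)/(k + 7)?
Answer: -5/7 ≈ -0.71429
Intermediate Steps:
Y(X) = -4 + 2*X (Y(X) = ((2*X)*(-2 + X))/X = (2*X*(-2 + X))/X = -4 + 2*X)
U(H) = 0
N(m, k) = 2 - (14 + m)/(7 + k) (N(m, k) = 2 - (m + 14)/(k + 7) = 2 - (14 + m)/(7 + k))
N(5, Y(2)) + U(1) = (-1*5 + 2*(-4 + 2*2))/(7 + (-4 + 2*2)) + 0 = (-5 + 2*(-4 + 4))/(7 + (-4 + 4)) + 0 = (-5 + 2*0)/(7 + 0) + 0 = (-5 + 0)/7 + 0 = (⅐)*(-5) + 0 = -5/7 + 0 = -5/7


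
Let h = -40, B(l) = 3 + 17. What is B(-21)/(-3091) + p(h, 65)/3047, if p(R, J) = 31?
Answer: 3171/856207 ≈ 0.0037035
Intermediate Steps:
B(l) = 20
B(-21)/(-3091) + p(h, 65)/3047 = 20/(-3091) + 31/3047 = 20*(-1/3091) + 31*(1/3047) = -20/3091 + 31/3047 = 3171/856207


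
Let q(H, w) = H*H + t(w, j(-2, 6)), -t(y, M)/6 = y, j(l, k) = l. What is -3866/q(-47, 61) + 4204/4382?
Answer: -4596420/4038013 ≈ -1.1383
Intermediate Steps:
t(y, M) = -6*y
q(H, w) = H**2 - 6*w (q(H, w) = H*H - 6*w = H**2 - 6*w)
-3866/q(-47, 61) + 4204/4382 = -3866/((-47)**2 - 6*61) + 4204/4382 = -3866/(2209 - 366) + 4204*(1/4382) = -3866/1843 + 2102/2191 = -4596420/4038013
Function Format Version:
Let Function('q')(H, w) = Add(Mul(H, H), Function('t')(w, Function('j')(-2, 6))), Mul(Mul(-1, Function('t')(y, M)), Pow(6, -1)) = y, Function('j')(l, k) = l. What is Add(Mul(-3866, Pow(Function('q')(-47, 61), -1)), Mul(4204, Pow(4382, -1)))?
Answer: Rational(-4596420, 4038013) ≈ -1.1383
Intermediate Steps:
Function('t')(y, M) = Mul(-6, y)
Function('q')(H, w) = Add(Pow(H, 2), Mul(-6, w)) (Function('q')(H, w) = Add(Mul(H, H), Mul(-6, w)) = Add(Pow(H, 2), Mul(-6, w)))
Add(Mul(-3866, Pow(Function('q')(-47, 61), -1)), Mul(4204, Pow(4382, -1))) = Add(Mul(-3866, Pow(Add(Pow(-47, 2), Mul(-6, 61)), -1)), Mul(4204, Pow(4382, -1))) = Add(Mul(-3866, Pow(Add(2209, -366), -1)), Mul(4204, Rational(1, 4382))) = Add(Mul(-3866, Pow(1843, -1)), Rational(2102, 2191)) = Add(Mul(-3866, Rational(1, 1843)), Rational(2102, 2191)) = Add(Rational(-3866, 1843), Rational(2102, 2191)) = Rational(-4596420, 4038013)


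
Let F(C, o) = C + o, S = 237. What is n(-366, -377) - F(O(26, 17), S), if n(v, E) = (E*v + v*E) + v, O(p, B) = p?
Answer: 275335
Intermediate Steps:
n(v, E) = v + 2*E*v (n(v, E) = (E*v + E*v) + v = 2*E*v + v = v + 2*E*v)
n(-366, -377) - F(O(26, 17), S) = -366*(1 + 2*(-377)) - (26 + 237) = -366*(1 - 754) - 1*263 = -366*(-753) - 263 = 275598 - 263 = 275335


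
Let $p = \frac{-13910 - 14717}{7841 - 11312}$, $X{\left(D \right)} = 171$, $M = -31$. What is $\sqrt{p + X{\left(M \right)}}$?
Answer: $\frac{2 \sqrt{539886282}}{3471} \approx 13.388$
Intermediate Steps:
$p = \frac{28627}{3471}$ ($p = - \frac{28627}{-3471} = \left(-28627\right) \left(- \frac{1}{3471}\right) = \frac{28627}{3471} \approx 8.2475$)
$\sqrt{p + X{\left(M \right)}} = \sqrt{\frac{28627}{3471} + 171} = \sqrt{\frac{622168}{3471}} = \frac{2 \sqrt{539886282}}{3471}$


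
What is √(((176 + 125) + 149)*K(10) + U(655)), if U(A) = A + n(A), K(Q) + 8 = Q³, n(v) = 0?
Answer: √447055 ≈ 668.62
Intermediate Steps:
K(Q) = -8 + Q³
U(A) = A (U(A) = A + 0 = A)
√(((176 + 125) + 149)*K(10) + U(655)) = √(((176 + 125) + 149)*(-8 + 10³) + 655) = √((301 + 149)*(-8 + 1000) + 655) = √(450*992 + 655) = √(446400 + 655) = √447055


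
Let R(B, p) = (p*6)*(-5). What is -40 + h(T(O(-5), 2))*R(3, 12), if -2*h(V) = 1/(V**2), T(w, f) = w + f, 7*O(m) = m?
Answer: 620/9 ≈ 68.889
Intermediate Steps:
O(m) = m/7
T(w, f) = f + w
R(B, p) = -30*p (R(B, p) = (6*p)*(-5) = -30*p)
h(V) = -1/(2*V**2)
-40 + h(T(O(-5), 2))*R(3, 12) = -40 + (-1/(2*(2 + (1/7)*(-5))**2))*(-30*12) = -40 - 1/(2*(2 - 5/7)**2)*(-360) = -40 - 1/(2*(9/7)**2)*(-360) = -40 - 1/2*49/81*(-360) = -40 - 49/162*(-360) = -40 + 980/9 = 620/9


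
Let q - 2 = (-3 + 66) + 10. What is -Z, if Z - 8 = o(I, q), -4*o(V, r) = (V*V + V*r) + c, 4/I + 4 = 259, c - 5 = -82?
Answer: -7011209/260100 ≈ -26.956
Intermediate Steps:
c = -77 (c = 5 - 82 = -77)
I = 4/255 (I = 4/(-4 + 259) = 4/255 ≈ 0.015686)
q = 75 (q = 2 + ((-3 + 66) + 10) = 2 + (63 + 10) = 2 + 73 = 75)
o(V, r) = 77/4 - V²/4 - V*r/4 (o(V, r) = -((V*V + V*r) - 77)/4 = -((V² + V*r) - 77)/4 = -(-77 + V² + V*r)/4 = 77/4 - V²/4 - V*r/4)
Z = 7011209/260100 (Z = 8 + (77/4 - (4/255)²/4 - ¼*4/255*75) = 8 + (77/4 - ¼*16/65025 - 5/17) = 8 + (77/4 - 4/65025 - 5/17) = 8 + 4930409/260100 = 7011209/260100 ≈ 26.956)
-Z = -1*7011209/260100 = -7011209/260100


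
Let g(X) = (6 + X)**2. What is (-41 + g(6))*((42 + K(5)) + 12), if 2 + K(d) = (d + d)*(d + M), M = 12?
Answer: 22866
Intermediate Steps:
K(d) = -2 + 2*d*(12 + d) (K(d) = -2 + (d + d)*(d + 12) = -2 + (2*d)*(12 + d) = -2 + 2*d*(12 + d))
(-41 + g(6))*((42 + K(5)) + 12) = (-41 + (6 + 6)**2)*((42 + (-2 + 2*5**2 + 24*5)) + 12) = (-41 + 12**2)*((42 + (-2 + 2*25 + 120)) + 12) = (-41 + 144)*((42 + (-2 + 50 + 120)) + 12) = 103*((42 + 168) + 12) = 103*(210 + 12) = 103*222 = 22866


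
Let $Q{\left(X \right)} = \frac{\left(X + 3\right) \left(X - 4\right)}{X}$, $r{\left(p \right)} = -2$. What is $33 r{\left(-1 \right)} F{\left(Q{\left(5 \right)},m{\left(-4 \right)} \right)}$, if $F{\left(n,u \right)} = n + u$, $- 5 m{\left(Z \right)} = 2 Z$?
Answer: $- \frac{1056}{5} \approx -211.2$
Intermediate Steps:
$m{\left(Z \right)} = - \frac{2 Z}{5}$
$Q{\left(X \right)} = \frac{\left(-4 + X\right) \left(3 + X\right)}{X}$ ($Q{\left(X \right)} = \frac{\left(3 + X\right) \left(-4 + X\right)}{X} = \frac{\left(-4 + X\right) \left(3 + X\right)}{X}$)
$33 r{\left(-1 \right)} F{\left(Q{\left(5 \right)},m{\left(-4 \right)} \right)} = 33 \left(-2\right) \left(\left(-1 + 5 - \frac{12}{5}\right) - - \frac{8}{5}\right) = - 66 \left(\left(-1 + 5 - \frac{12}{5}\right) + \frac{8}{5}\right) = - 66 \left(\frac{8}{5} + \frac{8}{5}\right) = \left(-66\right) \frac{16}{5} = - \frac{1056}{5}$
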